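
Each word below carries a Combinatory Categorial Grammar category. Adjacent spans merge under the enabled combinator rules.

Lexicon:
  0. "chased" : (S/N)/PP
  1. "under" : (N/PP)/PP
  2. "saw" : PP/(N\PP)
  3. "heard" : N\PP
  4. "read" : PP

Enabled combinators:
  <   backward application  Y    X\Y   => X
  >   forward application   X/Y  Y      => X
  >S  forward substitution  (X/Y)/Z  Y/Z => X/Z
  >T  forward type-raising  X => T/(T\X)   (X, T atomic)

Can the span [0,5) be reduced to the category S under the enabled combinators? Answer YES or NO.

YES

[0,5] S   >
  [0,4] S/PP   >S
    [0,1] "chased" : (S/N)/PP
    [1,4] N/PP   >
      [1,2] "under" : (N/PP)/PP
      [2,4] PP   >
        [2,3] "saw" : PP/(N\PP)
        [3,4] "heard" : N\PP
  [4,5] "read" : PP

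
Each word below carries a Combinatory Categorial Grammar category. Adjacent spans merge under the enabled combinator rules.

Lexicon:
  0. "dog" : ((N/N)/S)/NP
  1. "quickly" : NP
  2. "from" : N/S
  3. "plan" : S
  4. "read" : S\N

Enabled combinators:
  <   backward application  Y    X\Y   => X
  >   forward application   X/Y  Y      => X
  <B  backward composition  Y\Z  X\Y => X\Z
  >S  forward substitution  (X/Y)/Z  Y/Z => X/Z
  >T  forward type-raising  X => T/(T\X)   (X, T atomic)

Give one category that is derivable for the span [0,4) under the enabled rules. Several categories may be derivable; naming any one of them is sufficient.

[0,5] S   <
  [0,4] N   >
    [0,3] N/S   >S
      [0,2] (N/N)/S   >
        [0,1] "dog" : ((N/N)/S)/NP
        [1,2] "quickly" : NP
      [2,3] "from" : N/S
    [3,4] "plan" : S
  [4,5] "read" : S\N

N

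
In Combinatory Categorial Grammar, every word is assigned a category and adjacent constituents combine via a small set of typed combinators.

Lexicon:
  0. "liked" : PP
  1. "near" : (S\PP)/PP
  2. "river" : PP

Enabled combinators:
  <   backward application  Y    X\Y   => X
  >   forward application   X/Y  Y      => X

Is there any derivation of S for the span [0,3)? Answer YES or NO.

[0,3] S   <
  [0,1] "liked" : PP
  [1,3] S\PP   >
    [1,2] "near" : (S\PP)/PP
    [2,3] "river" : PP

YES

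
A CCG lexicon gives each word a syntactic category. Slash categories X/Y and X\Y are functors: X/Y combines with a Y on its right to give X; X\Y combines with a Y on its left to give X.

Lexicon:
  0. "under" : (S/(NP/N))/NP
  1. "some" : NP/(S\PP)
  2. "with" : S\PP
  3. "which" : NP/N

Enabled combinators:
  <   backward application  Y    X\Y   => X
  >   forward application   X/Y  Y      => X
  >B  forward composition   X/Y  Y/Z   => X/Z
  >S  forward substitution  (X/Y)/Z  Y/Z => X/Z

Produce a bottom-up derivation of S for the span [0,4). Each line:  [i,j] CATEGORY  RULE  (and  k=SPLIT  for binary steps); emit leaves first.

[0,1] (S/(NP/N))/NP  lex  "under"
[1,2] NP/(S\PP)  lex  "some"
[2,3] S\PP  lex  "with"
[1,3] NP  >  k=2
[0,3] S/(NP/N)  >  k=1
[3,4] NP/N  lex  "which"
[0,4] S  >  k=3

[0,4] S   >
  [0,3] S/(NP/N)   >
    [0,1] "under" : (S/(NP/N))/NP
    [1,3] NP   >
      [1,2] "some" : NP/(S\PP)
      [2,3] "with" : S\PP
  [3,4] "which" : NP/N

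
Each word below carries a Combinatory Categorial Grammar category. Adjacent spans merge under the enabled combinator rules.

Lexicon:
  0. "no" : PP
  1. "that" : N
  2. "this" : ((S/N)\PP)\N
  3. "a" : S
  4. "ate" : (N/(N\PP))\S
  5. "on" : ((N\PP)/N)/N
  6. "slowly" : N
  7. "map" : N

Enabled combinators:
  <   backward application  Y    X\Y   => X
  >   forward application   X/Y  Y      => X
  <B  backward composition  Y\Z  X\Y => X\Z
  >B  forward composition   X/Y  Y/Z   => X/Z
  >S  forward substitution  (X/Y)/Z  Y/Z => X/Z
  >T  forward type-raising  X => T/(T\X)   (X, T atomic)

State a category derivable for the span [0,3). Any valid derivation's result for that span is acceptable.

[0,8] S   >
  [0,3] S/N   <
    [0,1] "no" : PP
    [1,3] (S/N)\PP   <
      [1,2] "that" : N
      [2,3] "this" : ((S/N)\PP)\N
  [3,8] N   >
    [3,5] N/(N\PP)   <
      [3,4] "a" : S
      [4,5] "ate" : (N/(N\PP))\S
    [5,8] N\PP   >
      [5,7] (N\PP)/N   >
        [5,6] "on" : ((N\PP)/N)/N
        [6,7] "slowly" : N
      [7,8] "map" : N

S/N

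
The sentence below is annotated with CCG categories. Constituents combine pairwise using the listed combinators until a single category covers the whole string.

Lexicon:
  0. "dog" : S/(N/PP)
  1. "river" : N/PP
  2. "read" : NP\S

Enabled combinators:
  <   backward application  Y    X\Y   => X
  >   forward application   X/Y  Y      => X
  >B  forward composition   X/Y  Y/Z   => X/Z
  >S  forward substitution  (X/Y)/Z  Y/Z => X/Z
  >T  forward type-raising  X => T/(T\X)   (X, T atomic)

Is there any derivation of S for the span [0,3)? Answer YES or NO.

S/(N/PP) N/PP NP\S
CKY chart[0,3] = {N/(N\NP), NP, NP/(NP\NP), PP/(PP\NP), S/(S\NP)}; S ∉ chart

NO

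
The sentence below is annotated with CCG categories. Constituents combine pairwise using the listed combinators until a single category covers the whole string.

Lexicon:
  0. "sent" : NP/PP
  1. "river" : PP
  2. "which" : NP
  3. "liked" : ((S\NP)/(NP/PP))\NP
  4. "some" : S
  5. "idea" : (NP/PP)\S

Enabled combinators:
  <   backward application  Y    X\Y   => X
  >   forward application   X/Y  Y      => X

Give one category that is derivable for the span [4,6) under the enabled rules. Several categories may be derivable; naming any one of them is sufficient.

NP/PP

[0,6] S   <
  [0,2] NP   >
    [0,1] "sent" : NP/PP
    [1,2] "river" : PP
  [2,6] S\NP   >
    [2,4] (S\NP)/(NP/PP)   <
      [2,3] "which" : NP
      [3,4] "liked" : ((S\NP)/(NP/PP))\NP
    [4,6] NP/PP   <
      [4,5] "some" : S
      [5,6] "idea" : (NP/PP)\S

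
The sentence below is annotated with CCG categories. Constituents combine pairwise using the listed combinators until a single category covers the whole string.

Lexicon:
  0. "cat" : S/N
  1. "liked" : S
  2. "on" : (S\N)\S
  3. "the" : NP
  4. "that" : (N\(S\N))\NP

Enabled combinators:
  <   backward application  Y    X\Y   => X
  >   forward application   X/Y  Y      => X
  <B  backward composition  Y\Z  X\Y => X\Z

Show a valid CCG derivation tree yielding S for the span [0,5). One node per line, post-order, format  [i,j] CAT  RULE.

[0,1] S/N  lex  "cat"
[1,2] S  lex  "liked"
[2,3] (S\N)\S  lex  "on"
[3,4] NP  lex  "the"
[4,5] (N\(S\N))\NP  lex  "that"
[3,5] N\(S\N)  <  k=4
[2,5] N\S  <B  k=3
[1,5] N  <  k=2
[0,5] S  >  k=1

[0,5] S   >
  [0,1] "cat" : S/N
  [1,5] N   <
    [1,2] "liked" : S
    [2,5] N\S   <B
      [2,3] "on" : (S\N)\S
      [3,5] N\(S\N)   <
        [3,4] "the" : NP
        [4,5] "that" : (N\(S\N))\NP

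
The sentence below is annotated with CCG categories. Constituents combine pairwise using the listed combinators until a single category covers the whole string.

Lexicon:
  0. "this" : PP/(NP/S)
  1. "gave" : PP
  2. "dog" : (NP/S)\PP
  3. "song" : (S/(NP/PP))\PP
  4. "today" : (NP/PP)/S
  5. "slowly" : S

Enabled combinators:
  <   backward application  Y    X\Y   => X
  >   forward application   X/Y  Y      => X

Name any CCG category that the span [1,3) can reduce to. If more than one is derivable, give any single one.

[0,6] S   >
  [0,4] S/(NP/PP)   <
    [0,3] PP   >
      [0,1] "this" : PP/(NP/S)
      [1,3] NP/S   <
        [1,2] "gave" : PP
        [2,3] "dog" : (NP/S)\PP
    [3,4] "song" : (S/(NP/PP))\PP
  [4,6] NP/PP   >
    [4,5] "today" : (NP/PP)/S
    [5,6] "slowly" : S

NP/S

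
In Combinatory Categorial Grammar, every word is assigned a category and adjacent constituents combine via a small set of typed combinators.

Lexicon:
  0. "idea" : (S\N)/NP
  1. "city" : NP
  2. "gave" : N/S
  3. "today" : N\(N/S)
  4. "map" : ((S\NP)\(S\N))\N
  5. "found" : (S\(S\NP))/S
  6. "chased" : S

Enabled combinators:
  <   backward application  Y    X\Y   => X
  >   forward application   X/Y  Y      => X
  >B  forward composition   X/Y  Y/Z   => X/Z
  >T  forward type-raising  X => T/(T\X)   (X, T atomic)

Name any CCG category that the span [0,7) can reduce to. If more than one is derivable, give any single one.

S

[0,7] S   <
  [0,5] S\NP   <
    [0,2] S\N   >
      [0,1] "idea" : (S\N)/NP
      [1,2] "city" : NP
    [2,5] (S\NP)\(S\N)   <
      [2,4] N   <
        [2,3] "gave" : N/S
        [3,4] "today" : N\(N/S)
      [4,5] "map" : ((S\NP)\(S\N))\N
  [5,7] S\(S\NP)   >
    [5,6] "found" : (S\(S\NP))/S
    [6,7] "chased" : S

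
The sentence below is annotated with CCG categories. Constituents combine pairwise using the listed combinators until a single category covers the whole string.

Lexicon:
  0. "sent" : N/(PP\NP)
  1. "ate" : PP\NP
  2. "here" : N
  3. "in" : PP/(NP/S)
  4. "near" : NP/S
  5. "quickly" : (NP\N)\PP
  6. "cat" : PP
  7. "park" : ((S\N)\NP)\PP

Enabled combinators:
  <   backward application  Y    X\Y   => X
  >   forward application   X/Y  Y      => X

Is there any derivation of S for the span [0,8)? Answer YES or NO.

[0,8] S   <
  [0,2] N   >
    [0,1] "sent" : N/(PP\NP)
    [1,2] "ate" : PP\NP
  [2,8] S\N   <
    [2,6] NP   <
      [2,3] "here" : N
      [3,6] NP\N   <
        [3,5] PP   >
          [3,4] "in" : PP/(NP/S)
          [4,5] "near" : NP/S
        [5,6] "quickly" : (NP\N)\PP
    [6,8] (S\N)\NP   <
      [6,7] "cat" : PP
      [7,8] "park" : ((S\N)\NP)\PP

YES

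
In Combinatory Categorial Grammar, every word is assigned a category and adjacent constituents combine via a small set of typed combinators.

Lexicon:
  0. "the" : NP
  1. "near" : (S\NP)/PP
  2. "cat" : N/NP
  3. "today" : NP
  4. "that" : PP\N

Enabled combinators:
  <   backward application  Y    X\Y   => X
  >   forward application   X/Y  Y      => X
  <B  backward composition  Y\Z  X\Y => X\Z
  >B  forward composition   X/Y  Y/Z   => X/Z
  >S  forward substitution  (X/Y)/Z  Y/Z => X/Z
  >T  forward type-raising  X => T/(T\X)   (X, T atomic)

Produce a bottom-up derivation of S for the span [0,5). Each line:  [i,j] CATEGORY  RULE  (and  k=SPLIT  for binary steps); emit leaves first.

[0,5] S   >
  [0,1] S/(S\NP)   >T
    [0,1] "the" : NP
  [1,5] S\NP   >
    [1,2] "near" : (S\NP)/PP
    [2,5] PP   <
      [2,4] N   >
        [2,3] "cat" : N/NP
        [3,4] "today" : NP
      [4,5] "that" : PP\N

[0,1] NP  lex  "the"
[0,1] S/(S\NP)  >T
[1,2] (S\NP)/PP  lex  "near"
[2,3] N/NP  lex  "cat"
[3,4] NP  lex  "today"
[2,4] N  >  k=3
[4,5] PP\N  lex  "that"
[2,5] PP  <  k=4
[1,5] S\NP  >  k=2
[0,5] S  >  k=1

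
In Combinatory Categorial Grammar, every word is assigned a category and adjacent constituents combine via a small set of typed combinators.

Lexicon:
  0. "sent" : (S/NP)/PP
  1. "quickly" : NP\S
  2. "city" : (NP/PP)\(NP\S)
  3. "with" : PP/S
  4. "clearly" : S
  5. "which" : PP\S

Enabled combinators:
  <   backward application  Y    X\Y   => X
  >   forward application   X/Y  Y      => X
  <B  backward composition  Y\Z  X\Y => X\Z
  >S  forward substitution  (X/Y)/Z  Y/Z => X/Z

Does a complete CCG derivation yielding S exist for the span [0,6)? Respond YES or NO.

NO

(S/NP)/PP NP\S (NP/PP)\(NP\S) PP/S S PP\S
CKY chart[0,6] = {PP}; S ∉ chart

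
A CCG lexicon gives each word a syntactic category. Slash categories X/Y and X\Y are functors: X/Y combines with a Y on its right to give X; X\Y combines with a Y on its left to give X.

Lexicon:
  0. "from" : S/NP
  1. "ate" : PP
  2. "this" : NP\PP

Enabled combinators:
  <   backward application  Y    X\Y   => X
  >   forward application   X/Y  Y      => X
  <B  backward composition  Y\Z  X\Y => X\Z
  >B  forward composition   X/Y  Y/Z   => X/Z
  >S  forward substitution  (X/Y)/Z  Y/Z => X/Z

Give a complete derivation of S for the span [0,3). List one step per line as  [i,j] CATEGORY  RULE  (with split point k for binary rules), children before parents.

[0,1] S/NP  lex  "from"
[1,2] PP  lex  "ate"
[2,3] NP\PP  lex  "this"
[1,3] NP  <  k=2
[0,3] S  >  k=1

[0,3] S   >
  [0,1] "from" : S/NP
  [1,3] NP   <
    [1,2] "ate" : PP
    [2,3] "this" : NP\PP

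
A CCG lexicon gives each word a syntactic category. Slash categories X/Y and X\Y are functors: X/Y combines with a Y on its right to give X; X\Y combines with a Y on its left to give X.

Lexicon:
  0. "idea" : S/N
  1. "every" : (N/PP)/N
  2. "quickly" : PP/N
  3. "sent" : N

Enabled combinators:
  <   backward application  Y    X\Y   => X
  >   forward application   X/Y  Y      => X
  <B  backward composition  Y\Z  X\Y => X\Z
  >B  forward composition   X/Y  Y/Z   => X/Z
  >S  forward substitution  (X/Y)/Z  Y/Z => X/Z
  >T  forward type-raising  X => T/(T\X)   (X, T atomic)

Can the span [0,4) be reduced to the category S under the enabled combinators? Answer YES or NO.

YES

[0,4] S   >
  [0,3] S/N   >B
    [0,1] "idea" : S/N
    [1,3] N/N   >S
      [1,2] "every" : (N/PP)/N
      [2,3] "quickly" : PP/N
  [3,4] "sent" : N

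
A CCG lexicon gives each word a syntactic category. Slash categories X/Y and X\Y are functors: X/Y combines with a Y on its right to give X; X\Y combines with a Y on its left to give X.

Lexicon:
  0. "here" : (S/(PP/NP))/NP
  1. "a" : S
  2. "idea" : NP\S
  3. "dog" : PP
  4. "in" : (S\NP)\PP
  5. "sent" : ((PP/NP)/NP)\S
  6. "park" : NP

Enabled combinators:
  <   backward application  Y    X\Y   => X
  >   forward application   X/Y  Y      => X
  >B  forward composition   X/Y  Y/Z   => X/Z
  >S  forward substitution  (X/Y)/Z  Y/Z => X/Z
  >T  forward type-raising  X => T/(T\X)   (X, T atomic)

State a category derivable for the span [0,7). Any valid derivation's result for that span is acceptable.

S

[0,7] S   >
  [0,6] S/NP   >S
    [0,1] "here" : (S/(PP/NP))/NP
    [1,6] (PP/NP)/NP   <
      [1,5] S   <
        [1,3] NP   >
          [1,2] NP/(NP\S)   >T
            [1,2] "a" : S
          [2,3] "idea" : NP\S
        [3,5] S\NP   <
          [3,4] "dog" : PP
          [4,5] "in" : (S\NP)\PP
      [5,6] "sent" : ((PP/NP)/NP)\S
  [6,7] "park" : NP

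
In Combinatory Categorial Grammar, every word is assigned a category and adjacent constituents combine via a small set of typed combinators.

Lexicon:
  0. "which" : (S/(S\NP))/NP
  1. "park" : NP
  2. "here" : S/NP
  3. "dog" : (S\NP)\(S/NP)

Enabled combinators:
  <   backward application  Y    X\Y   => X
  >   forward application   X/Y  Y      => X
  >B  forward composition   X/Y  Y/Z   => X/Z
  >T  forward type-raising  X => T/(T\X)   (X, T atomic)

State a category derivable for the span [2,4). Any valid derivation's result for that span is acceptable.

[0,4] S   >
  [0,2] S/(S\NP)   >
    [0,1] "which" : (S/(S\NP))/NP
    [1,2] "park" : NP
  [2,4] S\NP   <
    [2,3] "here" : S/NP
    [3,4] "dog" : (S\NP)\(S/NP)

S\NP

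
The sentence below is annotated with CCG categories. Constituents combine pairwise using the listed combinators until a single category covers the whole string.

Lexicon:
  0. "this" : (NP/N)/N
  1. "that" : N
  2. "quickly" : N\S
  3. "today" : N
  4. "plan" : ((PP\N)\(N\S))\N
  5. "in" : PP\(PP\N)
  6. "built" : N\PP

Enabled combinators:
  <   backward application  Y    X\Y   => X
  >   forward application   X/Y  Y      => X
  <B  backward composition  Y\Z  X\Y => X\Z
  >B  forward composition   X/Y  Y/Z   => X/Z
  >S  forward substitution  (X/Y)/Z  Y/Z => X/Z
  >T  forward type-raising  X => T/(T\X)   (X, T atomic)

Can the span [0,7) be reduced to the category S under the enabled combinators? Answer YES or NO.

NO

(NP/N)/N N N\S N ((PP\N)\(N\S))\N PP\(PP\N) N\PP
CKY chart[0,7] = {N/(N\NP), NP, NP/(NP\NP), NP/(N\N), PP/(PP\NP), S/(S\NP)}; S ∉ chart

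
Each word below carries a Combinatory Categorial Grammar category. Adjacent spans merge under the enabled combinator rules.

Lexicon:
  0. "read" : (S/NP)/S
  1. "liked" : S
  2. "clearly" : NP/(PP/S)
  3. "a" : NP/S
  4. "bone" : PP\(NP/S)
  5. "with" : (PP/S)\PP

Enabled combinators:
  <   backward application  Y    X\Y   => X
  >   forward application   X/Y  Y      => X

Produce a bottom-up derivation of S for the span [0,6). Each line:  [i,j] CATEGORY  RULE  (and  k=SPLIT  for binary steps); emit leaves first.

[0,6] S   >
  [0,2] S/NP   >
    [0,1] "read" : (S/NP)/S
    [1,2] "liked" : S
  [2,6] NP   >
    [2,3] "clearly" : NP/(PP/S)
    [3,6] PP/S   <
      [3,5] PP   <
        [3,4] "a" : NP/S
        [4,5] "bone" : PP\(NP/S)
      [5,6] "with" : (PP/S)\PP

[0,1] (S/NP)/S  lex  "read"
[1,2] S  lex  "liked"
[0,2] S/NP  >  k=1
[2,3] NP/(PP/S)  lex  "clearly"
[3,4] NP/S  lex  "a"
[4,5] PP\(NP/S)  lex  "bone"
[3,5] PP  <  k=4
[5,6] (PP/S)\PP  lex  "with"
[3,6] PP/S  <  k=5
[2,6] NP  >  k=3
[0,6] S  >  k=2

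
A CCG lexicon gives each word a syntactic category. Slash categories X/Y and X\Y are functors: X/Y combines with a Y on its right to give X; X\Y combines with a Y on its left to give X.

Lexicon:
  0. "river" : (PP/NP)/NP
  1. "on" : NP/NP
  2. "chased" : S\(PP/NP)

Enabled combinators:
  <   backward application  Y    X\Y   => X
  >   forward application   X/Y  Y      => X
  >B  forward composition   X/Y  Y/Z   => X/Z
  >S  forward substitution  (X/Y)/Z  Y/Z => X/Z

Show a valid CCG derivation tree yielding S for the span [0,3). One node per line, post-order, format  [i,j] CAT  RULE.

[0,3] S   <
  [0,2] PP/NP   >S
    [0,1] "river" : (PP/NP)/NP
    [1,2] "on" : NP/NP
  [2,3] "chased" : S\(PP/NP)

[0,1] (PP/NP)/NP  lex  "river"
[1,2] NP/NP  lex  "on"
[0,2] PP/NP  >S  k=1
[2,3] S\(PP/NP)  lex  "chased"
[0,3] S  <  k=2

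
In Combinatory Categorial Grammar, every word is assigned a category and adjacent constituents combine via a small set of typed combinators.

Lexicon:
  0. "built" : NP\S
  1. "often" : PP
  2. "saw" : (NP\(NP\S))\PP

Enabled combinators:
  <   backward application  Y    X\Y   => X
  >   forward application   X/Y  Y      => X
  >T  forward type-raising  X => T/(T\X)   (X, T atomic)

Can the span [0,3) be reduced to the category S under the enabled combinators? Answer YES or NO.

NO

NP\S PP (NP\(NP\S))\PP
CKY chart[0,3] = {N/(N\NP), NP, NP/(NP\NP), PP/(PP\NP), S/(S\NP)}; S ∉ chart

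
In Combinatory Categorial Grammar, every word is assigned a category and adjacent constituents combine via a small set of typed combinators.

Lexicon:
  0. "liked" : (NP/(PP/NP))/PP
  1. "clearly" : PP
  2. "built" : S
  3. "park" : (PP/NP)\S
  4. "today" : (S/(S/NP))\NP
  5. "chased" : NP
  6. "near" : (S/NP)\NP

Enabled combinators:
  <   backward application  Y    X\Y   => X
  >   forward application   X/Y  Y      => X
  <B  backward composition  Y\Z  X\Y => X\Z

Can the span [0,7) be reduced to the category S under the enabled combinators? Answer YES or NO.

[0,7] S   >
  [0,5] S/(S/NP)   <
    [0,4] NP   >
      [0,2] NP/(PP/NP)   >
        [0,1] "liked" : (NP/(PP/NP))/PP
        [1,2] "clearly" : PP
      [2,4] PP/NP   <
        [2,3] "built" : S
        [3,4] "park" : (PP/NP)\S
    [4,5] "today" : (S/(S/NP))\NP
  [5,7] S/NP   <
    [5,6] "chased" : NP
    [6,7] "near" : (S/NP)\NP

YES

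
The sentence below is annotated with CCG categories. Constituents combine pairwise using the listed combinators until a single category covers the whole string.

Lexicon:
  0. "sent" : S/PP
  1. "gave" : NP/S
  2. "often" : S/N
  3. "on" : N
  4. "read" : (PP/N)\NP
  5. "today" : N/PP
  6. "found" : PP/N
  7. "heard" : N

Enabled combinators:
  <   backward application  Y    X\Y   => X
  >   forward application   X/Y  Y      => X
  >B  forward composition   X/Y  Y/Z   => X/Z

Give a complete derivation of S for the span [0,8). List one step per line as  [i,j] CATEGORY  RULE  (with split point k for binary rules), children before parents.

[0,1] S/PP  lex  "sent"
[1,2] NP/S  lex  "gave"
[2,3] S/N  lex  "often"
[3,4] N  lex  "on"
[2,4] S  >  k=3
[1,4] NP  >  k=2
[4,5] (PP/N)\NP  lex  "read"
[1,5] PP/N  <  k=4
[0,5] S/N  >B  k=1
[5,6] N/PP  lex  "today"
[6,7] PP/N  lex  "found"
[7,8] N  lex  "heard"
[6,8] PP  >  k=7
[5,8] N  >  k=6
[0,8] S  >  k=5

[0,8] S   >
  [0,5] S/N   >B
    [0,1] "sent" : S/PP
    [1,5] PP/N   <
      [1,4] NP   >
        [1,2] "gave" : NP/S
        [2,4] S   >
          [2,3] "often" : S/N
          [3,4] "on" : N
      [4,5] "read" : (PP/N)\NP
  [5,8] N   >
    [5,6] "today" : N/PP
    [6,8] PP   >
      [6,7] "found" : PP/N
      [7,8] "heard" : N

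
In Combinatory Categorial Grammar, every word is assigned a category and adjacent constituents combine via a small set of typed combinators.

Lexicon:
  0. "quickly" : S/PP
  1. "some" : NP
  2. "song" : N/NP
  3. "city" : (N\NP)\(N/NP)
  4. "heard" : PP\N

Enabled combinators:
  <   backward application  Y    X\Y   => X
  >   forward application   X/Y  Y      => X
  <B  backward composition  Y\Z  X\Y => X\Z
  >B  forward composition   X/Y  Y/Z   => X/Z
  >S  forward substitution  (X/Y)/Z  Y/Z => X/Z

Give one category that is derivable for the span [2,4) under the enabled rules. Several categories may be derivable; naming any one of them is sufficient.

[0,5] S   >
  [0,1] "quickly" : S/PP
  [1,5] PP   <
    [1,2] "some" : NP
    [2,5] PP\NP   <B
      [2,4] N\NP   <
        [2,3] "song" : N/NP
        [3,4] "city" : (N\NP)\(N/NP)
      [4,5] "heard" : PP\N

N\NP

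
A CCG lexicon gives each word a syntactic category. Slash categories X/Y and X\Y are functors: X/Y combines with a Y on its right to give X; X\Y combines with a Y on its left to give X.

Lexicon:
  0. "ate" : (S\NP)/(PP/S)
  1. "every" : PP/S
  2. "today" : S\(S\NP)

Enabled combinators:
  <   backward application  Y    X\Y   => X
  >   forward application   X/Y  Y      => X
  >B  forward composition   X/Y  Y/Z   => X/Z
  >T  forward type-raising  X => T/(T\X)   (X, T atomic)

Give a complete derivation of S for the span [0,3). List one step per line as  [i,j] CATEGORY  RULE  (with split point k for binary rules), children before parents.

[0,3] S   <
  [0,2] S\NP   >
    [0,1] "ate" : (S\NP)/(PP/S)
    [1,2] "every" : PP/S
  [2,3] "today" : S\(S\NP)

[0,1] (S\NP)/(PP/S)  lex  "ate"
[1,2] PP/S  lex  "every"
[0,2] S\NP  >  k=1
[2,3] S\(S\NP)  lex  "today"
[0,3] S  <  k=2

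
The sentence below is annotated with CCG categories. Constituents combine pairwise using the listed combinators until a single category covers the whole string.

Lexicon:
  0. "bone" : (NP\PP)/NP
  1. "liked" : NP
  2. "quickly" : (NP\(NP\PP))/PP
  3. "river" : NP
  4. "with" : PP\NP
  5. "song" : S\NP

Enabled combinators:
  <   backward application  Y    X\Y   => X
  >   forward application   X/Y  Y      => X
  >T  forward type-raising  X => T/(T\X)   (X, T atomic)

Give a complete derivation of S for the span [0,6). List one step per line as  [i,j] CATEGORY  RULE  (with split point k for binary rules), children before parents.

[0,1] (NP\PP)/NP  lex  "bone"
[1,2] NP  lex  "liked"
[0,2] NP\PP  >  k=1
[2,3] (NP\(NP\PP))/PP  lex  "quickly"
[3,4] NP  lex  "river"
[4,5] PP\NP  lex  "with"
[3,5] PP  <  k=4
[2,5] NP\(NP\PP)  >  k=3
[0,5] NP  <  k=2
[5,6] S\NP  lex  "song"
[0,6] S  <  k=5

[0,6] S   <
  [0,5] NP   <
    [0,2] NP\PP   >
      [0,1] "bone" : (NP\PP)/NP
      [1,2] "liked" : NP
    [2,5] NP\(NP\PP)   >
      [2,3] "quickly" : (NP\(NP\PP))/PP
      [3,5] PP   <
        [3,4] "river" : NP
        [4,5] "with" : PP\NP
  [5,6] "song" : S\NP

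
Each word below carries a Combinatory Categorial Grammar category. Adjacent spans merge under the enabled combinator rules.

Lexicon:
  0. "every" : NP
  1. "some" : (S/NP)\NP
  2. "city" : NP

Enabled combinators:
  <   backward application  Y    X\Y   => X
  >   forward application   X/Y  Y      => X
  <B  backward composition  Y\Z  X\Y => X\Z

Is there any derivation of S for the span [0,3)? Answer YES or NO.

[0,3] S   >
  [0,2] S/NP   <
    [0,1] "every" : NP
    [1,2] "some" : (S/NP)\NP
  [2,3] "city" : NP

YES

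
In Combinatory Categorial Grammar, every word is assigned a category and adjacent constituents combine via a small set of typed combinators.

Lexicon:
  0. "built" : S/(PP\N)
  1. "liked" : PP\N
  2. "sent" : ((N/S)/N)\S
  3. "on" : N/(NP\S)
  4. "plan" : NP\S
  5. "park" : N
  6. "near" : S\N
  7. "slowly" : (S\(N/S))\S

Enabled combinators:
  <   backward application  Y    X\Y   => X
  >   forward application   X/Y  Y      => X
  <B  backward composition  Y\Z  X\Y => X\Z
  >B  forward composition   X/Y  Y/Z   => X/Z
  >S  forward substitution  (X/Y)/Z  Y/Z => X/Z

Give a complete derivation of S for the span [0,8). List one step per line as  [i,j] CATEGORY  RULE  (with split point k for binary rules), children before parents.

[0,1] S/(PP\N)  lex  "built"
[1,2] PP\N  lex  "liked"
[0,2] S  >  k=1
[2,3] ((N/S)/N)\S  lex  "sent"
[0,3] (N/S)/N  <  k=2
[3,4] N/(NP\S)  lex  "on"
[4,5] NP\S  lex  "plan"
[3,5] N  >  k=4
[0,5] N/S  >  k=3
[5,6] N  lex  "park"
[6,7] S\N  lex  "near"
[5,7] S  <  k=6
[7,8] (S\(N/S))\S  lex  "slowly"
[5,8] S\(N/S)  <  k=7
[0,8] S  <  k=5

[0,8] S   <
  [0,5] N/S   >
    [0,3] (N/S)/N   <
      [0,2] S   >
        [0,1] "built" : S/(PP\N)
        [1,2] "liked" : PP\N
      [2,3] "sent" : ((N/S)/N)\S
    [3,5] N   >
      [3,4] "on" : N/(NP\S)
      [4,5] "plan" : NP\S
  [5,8] S\(N/S)   <
    [5,7] S   <
      [5,6] "park" : N
      [6,7] "near" : S\N
    [7,8] "slowly" : (S\(N/S))\S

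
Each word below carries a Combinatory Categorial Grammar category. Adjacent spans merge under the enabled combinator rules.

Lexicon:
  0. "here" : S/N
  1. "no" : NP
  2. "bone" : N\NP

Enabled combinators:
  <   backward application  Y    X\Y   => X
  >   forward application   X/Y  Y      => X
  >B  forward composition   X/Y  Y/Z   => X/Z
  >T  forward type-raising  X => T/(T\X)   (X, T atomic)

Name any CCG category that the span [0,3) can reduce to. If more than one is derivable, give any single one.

S

[0,3] S   >
  [0,1] "here" : S/N
  [1,3] N   <
    [1,2] "no" : NP
    [2,3] "bone" : N\NP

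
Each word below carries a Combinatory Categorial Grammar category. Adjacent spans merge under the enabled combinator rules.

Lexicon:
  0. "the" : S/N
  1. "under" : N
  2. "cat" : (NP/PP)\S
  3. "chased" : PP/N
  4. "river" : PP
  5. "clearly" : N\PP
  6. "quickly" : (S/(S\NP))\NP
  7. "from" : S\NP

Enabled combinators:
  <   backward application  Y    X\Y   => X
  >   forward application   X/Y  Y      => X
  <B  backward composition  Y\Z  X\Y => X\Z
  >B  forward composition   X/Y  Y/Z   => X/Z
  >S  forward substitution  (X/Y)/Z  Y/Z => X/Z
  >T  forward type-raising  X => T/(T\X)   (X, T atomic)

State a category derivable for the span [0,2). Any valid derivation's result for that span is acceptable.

[0,8] S   >
  [0,7] S/(S\NP)   <
    [0,6] NP   >
      [0,3] NP/PP   <
        [0,2] S   >
          [0,1] "the" : S/N
          [1,2] "under" : N
        [2,3] "cat" : (NP/PP)\S
      [3,6] PP   >
        [3,4] "chased" : PP/N
        [4,6] N   >
          [4,5] N/(N\PP)   >T
            [4,5] "river" : PP
          [5,6] "clearly" : N\PP
    [6,7] "quickly" : (S/(S\NP))\NP
  [7,8] "from" : S\NP

S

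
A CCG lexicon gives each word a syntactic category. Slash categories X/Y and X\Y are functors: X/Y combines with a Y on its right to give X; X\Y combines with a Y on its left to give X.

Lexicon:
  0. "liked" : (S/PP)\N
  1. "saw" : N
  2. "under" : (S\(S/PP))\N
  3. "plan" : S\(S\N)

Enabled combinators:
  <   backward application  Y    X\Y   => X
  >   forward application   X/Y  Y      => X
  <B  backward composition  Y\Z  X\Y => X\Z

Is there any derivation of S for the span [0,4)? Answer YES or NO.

[0,4] S   <
  [0,3] S\N   <B
    [0,1] "liked" : (S/PP)\N
    [1,3] S\(S/PP)   <
      [1,2] "saw" : N
      [2,3] "under" : (S\(S/PP))\N
  [3,4] "plan" : S\(S\N)

YES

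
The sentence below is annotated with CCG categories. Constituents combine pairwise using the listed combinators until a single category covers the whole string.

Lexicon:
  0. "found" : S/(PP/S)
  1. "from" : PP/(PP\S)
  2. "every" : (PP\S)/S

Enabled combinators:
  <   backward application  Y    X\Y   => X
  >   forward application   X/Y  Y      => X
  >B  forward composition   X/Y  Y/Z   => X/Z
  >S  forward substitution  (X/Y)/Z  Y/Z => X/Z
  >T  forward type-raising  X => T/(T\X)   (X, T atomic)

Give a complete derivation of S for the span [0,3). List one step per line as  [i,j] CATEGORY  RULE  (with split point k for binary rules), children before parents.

[0,1] S/(PP/S)  lex  "found"
[1,2] PP/(PP\S)  lex  "from"
[2,3] (PP\S)/S  lex  "every"
[1,3] PP/S  >B  k=2
[0,3] S  >  k=1

[0,3] S   >
  [0,1] "found" : S/(PP/S)
  [1,3] PP/S   >B
    [1,2] "from" : PP/(PP\S)
    [2,3] "every" : (PP\S)/S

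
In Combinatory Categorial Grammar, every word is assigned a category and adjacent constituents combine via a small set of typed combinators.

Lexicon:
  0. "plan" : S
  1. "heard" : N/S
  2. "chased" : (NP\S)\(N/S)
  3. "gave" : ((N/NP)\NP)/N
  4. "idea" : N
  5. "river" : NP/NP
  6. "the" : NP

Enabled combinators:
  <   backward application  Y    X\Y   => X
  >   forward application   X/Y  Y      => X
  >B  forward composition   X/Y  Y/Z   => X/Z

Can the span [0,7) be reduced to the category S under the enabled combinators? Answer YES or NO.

S N/S (NP\S)\(N/S) ((N/NP)\NP)/N N NP/NP NP
CKY chart[0,7] = {N}; S ∉ chart

NO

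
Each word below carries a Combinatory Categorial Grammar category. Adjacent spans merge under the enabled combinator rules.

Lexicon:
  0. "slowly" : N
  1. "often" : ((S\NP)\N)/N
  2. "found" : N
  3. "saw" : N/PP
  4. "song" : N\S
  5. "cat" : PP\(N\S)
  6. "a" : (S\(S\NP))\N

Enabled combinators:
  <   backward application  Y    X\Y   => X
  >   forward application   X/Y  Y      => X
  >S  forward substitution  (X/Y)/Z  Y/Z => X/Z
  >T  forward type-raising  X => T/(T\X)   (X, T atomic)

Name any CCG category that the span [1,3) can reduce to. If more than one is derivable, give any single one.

[0,7] S   <
  [0,3] S\NP   <
    [0,1] "slowly" : N
    [1,3] (S\NP)\N   >
      [1,2] "often" : ((S\NP)\N)/N
      [2,3] "found" : N
  [3,7] S\(S\NP)   <
    [3,6] N   >
      [3,4] "saw" : N/PP
      [4,6] PP   <
        [4,5] "song" : N\S
        [5,6] "cat" : PP\(N\S)
    [6,7] "a" : (S\(S\NP))\N

(S\NP)\N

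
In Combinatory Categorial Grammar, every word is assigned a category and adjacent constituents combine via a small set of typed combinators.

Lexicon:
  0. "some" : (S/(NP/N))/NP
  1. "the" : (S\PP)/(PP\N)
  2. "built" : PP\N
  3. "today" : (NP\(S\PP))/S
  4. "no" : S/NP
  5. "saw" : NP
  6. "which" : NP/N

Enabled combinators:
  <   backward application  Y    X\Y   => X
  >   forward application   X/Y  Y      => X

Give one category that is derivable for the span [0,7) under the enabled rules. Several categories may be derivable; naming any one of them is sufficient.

[0,7] S   >
  [0,6] S/(NP/N)   >
    [0,1] "some" : (S/(NP/N))/NP
    [1,6] NP   <
      [1,3] S\PP   >
        [1,2] "the" : (S\PP)/(PP\N)
        [2,3] "built" : PP\N
      [3,6] NP\(S\PP)   >
        [3,4] "today" : (NP\(S\PP))/S
        [4,6] S   >
          [4,5] "no" : S/NP
          [5,6] "saw" : NP
  [6,7] "which" : NP/N

S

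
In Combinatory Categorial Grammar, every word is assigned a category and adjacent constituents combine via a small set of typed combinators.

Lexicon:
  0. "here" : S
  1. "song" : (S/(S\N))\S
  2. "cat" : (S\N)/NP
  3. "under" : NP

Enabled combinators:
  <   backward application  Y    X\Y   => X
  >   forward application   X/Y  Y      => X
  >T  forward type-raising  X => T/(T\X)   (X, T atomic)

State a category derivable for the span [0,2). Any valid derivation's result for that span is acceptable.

S/(S\N)

[0,4] S   >
  [0,2] S/(S\N)   <
    [0,1] "here" : S
    [1,2] "song" : (S/(S\N))\S
  [2,4] S\N   >
    [2,3] "cat" : (S\N)/NP
    [3,4] "under" : NP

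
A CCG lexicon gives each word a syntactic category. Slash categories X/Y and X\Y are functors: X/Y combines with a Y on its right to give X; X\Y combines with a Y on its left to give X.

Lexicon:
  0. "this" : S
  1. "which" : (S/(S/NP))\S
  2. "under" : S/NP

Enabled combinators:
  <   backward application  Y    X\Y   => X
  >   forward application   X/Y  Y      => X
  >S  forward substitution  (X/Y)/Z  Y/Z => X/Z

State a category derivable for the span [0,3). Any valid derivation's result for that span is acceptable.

S

[0,3] S   >
  [0,2] S/(S/NP)   <
    [0,1] "this" : S
    [1,2] "which" : (S/(S/NP))\S
  [2,3] "under" : S/NP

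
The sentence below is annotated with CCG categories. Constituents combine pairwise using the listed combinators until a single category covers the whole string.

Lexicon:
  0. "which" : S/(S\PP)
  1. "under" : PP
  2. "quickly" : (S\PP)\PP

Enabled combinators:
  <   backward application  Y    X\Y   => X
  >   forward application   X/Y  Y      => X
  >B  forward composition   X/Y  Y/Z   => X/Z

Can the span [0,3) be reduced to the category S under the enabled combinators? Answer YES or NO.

YES

[0,3] S   >
  [0,1] "which" : S/(S\PP)
  [1,3] S\PP   <
    [1,2] "under" : PP
    [2,3] "quickly" : (S\PP)\PP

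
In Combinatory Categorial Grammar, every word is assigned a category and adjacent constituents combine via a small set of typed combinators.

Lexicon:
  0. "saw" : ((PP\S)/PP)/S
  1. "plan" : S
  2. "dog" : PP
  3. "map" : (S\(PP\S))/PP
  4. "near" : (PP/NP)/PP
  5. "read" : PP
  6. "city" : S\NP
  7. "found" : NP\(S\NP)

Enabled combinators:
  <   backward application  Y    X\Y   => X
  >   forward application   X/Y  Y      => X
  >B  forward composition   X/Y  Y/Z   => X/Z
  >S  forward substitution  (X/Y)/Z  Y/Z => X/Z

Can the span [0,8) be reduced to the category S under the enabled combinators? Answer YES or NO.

YES

[0,8] S   <
  [0,3] PP\S   >
    [0,2] (PP\S)/PP   >
      [0,1] "saw" : ((PP\S)/PP)/S
      [1,2] "plan" : S
    [2,3] "dog" : PP
  [3,8] S\(PP\S)   >
    [3,4] "map" : (S\(PP\S))/PP
    [4,8] PP   >
      [4,6] PP/NP   >
        [4,5] "near" : (PP/NP)/PP
        [5,6] "read" : PP
      [6,8] NP   <
        [6,7] "city" : S\NP
        [7,8] "found" : NP\(S\NP)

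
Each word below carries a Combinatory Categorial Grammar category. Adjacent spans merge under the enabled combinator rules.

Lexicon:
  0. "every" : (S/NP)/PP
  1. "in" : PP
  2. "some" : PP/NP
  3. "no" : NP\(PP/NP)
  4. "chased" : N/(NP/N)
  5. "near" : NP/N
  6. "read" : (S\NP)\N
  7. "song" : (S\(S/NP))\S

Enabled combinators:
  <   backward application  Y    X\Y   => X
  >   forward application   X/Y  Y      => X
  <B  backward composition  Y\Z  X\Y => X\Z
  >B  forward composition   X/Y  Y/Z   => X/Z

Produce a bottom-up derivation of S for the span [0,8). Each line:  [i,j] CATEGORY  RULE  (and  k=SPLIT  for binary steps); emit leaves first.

[0,8] S   <
  [0,2] S/NP   >
    [0,1] "every" : (S/NP)/PP
    [1,2] "in" : PP
  [2,8] S\(S/NP)   <
    [2,7] S   <
      [2,4] NP   <
        [2,3] "some" : PP/NP
        [3,4] "no" : NP\(PP/NP)
      [4,7] S\NP   <
        [4,6] N   >
          [4,5] "chased" : N/(NP/N)
          [5,6] "near" : NP/N
        [6,7] "read" : (S\NP)\N
    [7,8] "song" : (S\(S/NP))\S

[0,1] (S/NP)/PP  lex  "every"
[1,2] PP  lex  "in"
[0,2] S/NP  >  k=1
[2,3] PP/NP  lex  "some"
[3,4] NP\(PP/NP)  lex  "no"
[2,4] NP  <  k=3
[4,5] N/(NP/N)  lex  "chased"
[5,6] NP/N  lex  "near"
[4,6] N  >  k=5
[6,7] (S\NP)\N  lex  "read"
[4,7] S\NP  <  k=6
[2,7] S  <  k=4
[7,8] (S\(S/NP))\S  lex  "song"
[2,8] S\(S/NP)  <  k=7
[0,8] S  <  k=2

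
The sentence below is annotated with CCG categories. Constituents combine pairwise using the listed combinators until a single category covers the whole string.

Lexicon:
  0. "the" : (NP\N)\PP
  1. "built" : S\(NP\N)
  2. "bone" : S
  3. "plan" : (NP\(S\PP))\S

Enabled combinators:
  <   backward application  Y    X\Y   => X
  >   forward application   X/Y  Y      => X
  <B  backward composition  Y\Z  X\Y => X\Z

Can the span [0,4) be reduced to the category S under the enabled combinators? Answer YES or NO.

NO

(NP\N)\PP S\(NP\N) S (NP\(S\PP))\S
CKY chart[0,4] = {NP}; S ∉ chart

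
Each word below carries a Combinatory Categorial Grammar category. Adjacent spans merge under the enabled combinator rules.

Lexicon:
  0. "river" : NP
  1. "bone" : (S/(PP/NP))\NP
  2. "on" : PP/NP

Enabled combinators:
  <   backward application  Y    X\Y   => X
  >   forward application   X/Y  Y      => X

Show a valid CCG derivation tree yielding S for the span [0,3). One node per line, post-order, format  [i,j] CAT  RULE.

[0,1] NP  lex  "river"
[1,2] (S/(PP/NP))\NP  lex  "bone"
[0,2] S/(PP/NP)  <  k=1
[2,3] PP/NP  lex  "on"
[0,3] S  >  k=2

[0,3] S   >
  [0,2] S/(PP/NP)   <
    [0,1] "river" : NP
    [1,2] "bone" : (S/(PP/NP))\NP
  [2,3] "on" : PP/NP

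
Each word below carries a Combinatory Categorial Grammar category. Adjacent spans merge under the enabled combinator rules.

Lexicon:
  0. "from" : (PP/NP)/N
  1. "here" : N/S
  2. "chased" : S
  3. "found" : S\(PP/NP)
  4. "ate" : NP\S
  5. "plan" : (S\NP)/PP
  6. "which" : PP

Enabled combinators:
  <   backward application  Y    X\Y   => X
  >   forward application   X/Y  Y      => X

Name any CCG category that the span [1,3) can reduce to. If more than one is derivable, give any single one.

N

[0,7] S   <
  [0,5] NP   <
    [0,4] S   <
      [0,3] PP/NP   >
        [0,1] "from" : (PP/NP)/N
        [1,3] N   >
          [1,2] "here" : N/S
          [2,3] "chased" : S
      [3,4] "found" : S\(PP/NP)
    [4,5] "ate" : NP\S
  [5,7] S\NP   >
    [5,6] "plan" : (S\NP)/PP
    [6,7] "which" : PP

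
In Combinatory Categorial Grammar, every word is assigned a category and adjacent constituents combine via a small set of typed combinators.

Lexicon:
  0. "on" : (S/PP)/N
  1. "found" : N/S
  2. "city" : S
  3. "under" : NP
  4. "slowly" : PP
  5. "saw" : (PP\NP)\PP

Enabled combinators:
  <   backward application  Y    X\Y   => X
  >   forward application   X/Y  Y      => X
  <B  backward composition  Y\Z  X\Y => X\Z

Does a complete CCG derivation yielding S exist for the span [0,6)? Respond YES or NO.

[0,6] S   >
  [0,3] S/PP   >
    [0,1] "on" : (S/PP)/N
    [1,3] N   >
      [1,2] "found" : N/S
      [2,3] "city" : S
  [3,6] PP   <
    [3,4] "under" : NP
    [4,6] PP\NP   <
      [4,5] "slowly" : PP
      [5,6] "saw" : (PP\NP)\PP

YES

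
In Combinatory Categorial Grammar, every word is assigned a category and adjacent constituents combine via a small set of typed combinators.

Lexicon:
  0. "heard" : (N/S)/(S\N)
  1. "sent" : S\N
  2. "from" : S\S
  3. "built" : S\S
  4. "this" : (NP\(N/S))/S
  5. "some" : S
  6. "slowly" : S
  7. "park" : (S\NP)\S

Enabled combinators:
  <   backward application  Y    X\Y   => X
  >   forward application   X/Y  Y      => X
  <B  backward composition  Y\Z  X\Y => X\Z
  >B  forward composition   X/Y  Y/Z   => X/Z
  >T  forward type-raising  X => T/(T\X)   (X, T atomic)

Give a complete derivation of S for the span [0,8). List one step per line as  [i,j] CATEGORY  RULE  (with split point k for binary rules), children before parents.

[0,8] S   <
  [0,6] NP   <
    [0,4] N/S   >
      [0,1] "heard" : (N/S)/(S\N)
      [1,4] S\N   <B
        [1,3] S\N   <B
          [1,2] "sent" : S\N
          [2,3] "from" : S\S
        [3,4] "built" : S\S
    [4,6] NP\(N/S)   >
      [4,5] "this" : (NP\(N/S))/S
      [5,6] "some" : S
  [6,8] S\NP   <
    [6,7] "slowly" : S
    [7,8] "park" : (S\NP)\S

[0,1] (N/S)/(S\N)  lex  "heard"
[1,2] S\N  lex  "sent"
[2,3] S\S  lex  "from"
[1,3] S\N  <B  k=2
[3,4] S\S  lex  "built"
[1,4] S\N  <B  k=3
[0,4] N/S  >  k=1
[4,5] (NP\(N/S))/S  lex  "this"
[5,6] S  lex  "some"
[4,6] NP\(N/S)  >  k=5
[0,6] NP  <  k=4
[6,7] S  lex  "slowly"
[7,8] (S\NP)\S  lex  "park"
[6,8] S\NP  <  k=7
[0,8] S  <  k=6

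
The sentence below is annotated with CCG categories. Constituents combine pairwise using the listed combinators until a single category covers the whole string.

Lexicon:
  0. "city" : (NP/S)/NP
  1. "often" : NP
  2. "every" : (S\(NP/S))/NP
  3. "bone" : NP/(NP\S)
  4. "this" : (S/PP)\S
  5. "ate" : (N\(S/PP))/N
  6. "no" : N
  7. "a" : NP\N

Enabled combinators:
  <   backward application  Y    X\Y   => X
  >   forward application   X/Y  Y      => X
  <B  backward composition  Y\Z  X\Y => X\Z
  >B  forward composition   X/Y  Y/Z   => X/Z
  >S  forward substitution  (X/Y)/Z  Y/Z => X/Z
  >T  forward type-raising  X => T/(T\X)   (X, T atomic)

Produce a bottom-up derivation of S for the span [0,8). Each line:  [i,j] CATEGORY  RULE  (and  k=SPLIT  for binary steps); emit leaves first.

[0,8] S   <
  [0,2] NP/S   >
    [0,1] "city" : (NP/S)/NP
    [1,2] "often" : NP
  [2,8] S\(NP/S)   >
    [2,3] "every" : (S\(NP/S))/NP
    [3,8] NP   >
      [3,4] "bone" : NP/(NP\S)
      [4,8] NP\S   <B
        [4,7] N\S   <B
          [4,5] "this" : (S/PP)\S
          [5,7] N\(S/PP)   >
            [5,6] "ate" : (N\(S/PP))/N
            [6,7] "no" : N
        [7,8] "a" : NP\N

[0,1] (NP/S)/NP  lex  "city"
[1,2] NP  lex  "often"
[0,2] NP/S  >  k=1
[2,3] (S\(NP/S))/NP  lex  "every"
[3,4] NP/(NP\S)  lex  "bone"
[4,5] (S/PP)\S  lex  "this"
[5,6] (N\(S/PP))/N  lex  "ate"
[6,7] N  lex  "no"
[5,7] N\(S/PP)  >  k=6
[4,7] N\S  <B  k=5
[7,8] NP\N  lex  "a"
[4,8] NP\S  <B  k=7
[3,8] NP  >  k=4
[2,8] S\(NP/S)  >  k=3
[0,8] S  <  k=2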